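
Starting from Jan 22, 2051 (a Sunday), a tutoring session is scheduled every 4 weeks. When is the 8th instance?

Aug 6, 2051

The 8th occurrence is 7 intervals after the first: 7 × 28 = 196 days after Jan 22, 2051.
Jan has 31 days — 9 days to the end of Jan leaves 187.
Feb has 28 days (159 left).
Mar has 31 days (128 left).
Apr has 30 days (98 left).
May has 31 days (67 left).
Jun has 30 days (37 left).
Jul has 31 days (6 left).
6 days into Aug → Aug 6, 2051.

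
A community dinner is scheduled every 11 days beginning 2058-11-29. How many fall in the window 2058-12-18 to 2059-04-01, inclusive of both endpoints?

10

Occurrences land 11·i days after 2058-11-29 for i = 0, 1, 2, …
2058-12-18 is 19 days after the start; 19 ÷ 11 = 1 remainder 8; since the remainder is 8, round up to i = 2. First occurrence in the window: #3 on 2058-12-21 (2×11 = 22 days in).
2059-04-01 is 123 days after the start; 123 ÷ 11 = 11 remainder 2. Last occurrence in the window: #12 on 2059-03-30.
Occurrences #3 through #12: 10 in total.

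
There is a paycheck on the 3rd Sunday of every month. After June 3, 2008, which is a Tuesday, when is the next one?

June 2008 starts on a Sunday; its first Sunday is the 1st, so the 3rd Sunday is the 15th — June 15, 2008.
June 15, 2008 is after June 3, 2008, so that is the next one.

June 15, 2008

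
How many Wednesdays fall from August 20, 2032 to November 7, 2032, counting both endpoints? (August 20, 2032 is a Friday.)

August 20, 2032 is a Friday; the first Wednesday on or after it is August 25, 2032 (5 days later).
From August 25, 2032 to November 7, 2032: 6 + 30 + 31 + 7 = 74 days (rest of August, September, October, November).
74 ÷ 7 = 10 full weeks with remainder 4, so 10 more Wednesdays after the first → 11.

11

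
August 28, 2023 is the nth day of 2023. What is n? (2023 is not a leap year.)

240

Days in months before August: 31 + 28 + 31 + 30 + 31 + 30 + 31 = 212.
Plus 28 days into August → day 240.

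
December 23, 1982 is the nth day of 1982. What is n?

Days in months before December: 31 + 28 + 31 + 30 + 31 + 30 + 31 + 31 + 30 + 31 + 30 = 334.
Plus 23 days into December → day 357.

357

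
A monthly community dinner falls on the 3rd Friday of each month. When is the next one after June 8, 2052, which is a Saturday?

June 2052 starts on a Saturday; its first Friday is the 7th, so the 3rd Friday is the 21st — June 21, 2052.
June 21, 2052 is after June 8, 2052, so that is the next one.

June 21, 2052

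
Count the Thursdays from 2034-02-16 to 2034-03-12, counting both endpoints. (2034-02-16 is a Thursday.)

2034-02-16 is a Thursday; the first Thursday on or after it is 2034-02-16.
From 2034-02-16 to 2034-03-12: 12 + 12 = 24 days (rest of February, March).
24 ÷ 7 = 3 full weeks with remainder 3, so 3 more Thursdays after the first → 4.

4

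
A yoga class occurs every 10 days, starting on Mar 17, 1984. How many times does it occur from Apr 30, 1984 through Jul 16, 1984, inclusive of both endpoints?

Occurrences land 10·i days after Mar 17, 1984 for i = 0, 1, 2, …
Apr 30, 1984 is 44 days after the start; 44 ÷ 10 = 4 remainder 4; since the remainder is 4, round up to i = 5. First occurrence in the window: #6 on May 6, 1984 (5×10 = 50 days in).
Jul 16, 1984 is 121 days after the start; 121 ÷ 10 = 12 remainder 1. Last occurrence in the window: #13 on Jul 15, 1984.
Occurrences #6 through #13: 8 in total.

8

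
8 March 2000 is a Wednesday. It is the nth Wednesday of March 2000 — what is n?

2nd

Day 8 falls in week ⌈8/7⌉ of the month.
Days 1–7 hold the 1st Wednesday, 8–14 the 2nd, 15–21 the 3rd, 22–28 the 4th, 29–31 the 5th.
8 is in the range for the 2nd.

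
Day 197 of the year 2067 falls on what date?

2067-07-16

January has 31 days (197 − 31 = 166 remain).
February has 28 days (166 − 28 = 138 remain).
March has 31 days (138 − 31 = 107 remain).
April has 30 days (107 − 30 = 77 remain).
May has 31 days (77 − 31 = 46 remain).
June has 30 days (46 − 30 = 16 remain).
16 into July → July 16.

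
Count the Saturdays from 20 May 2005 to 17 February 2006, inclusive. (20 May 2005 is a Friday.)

39

20 May 2005 is a Friday; the first Saturday on or after it is 21 May 2005 (1 day later).
From 21 May 2005 to 17 February 2006: 10 + 30 + 31 + 31 + 30 + 31 + 30 + 31 + 31 + 17 = 272 days (rest of May, June, July, August, September, October, November, December, January, February).
272 ÷ 7 = 38 full weeks with remainder 6, so 38 more Saturdays after the first → 39.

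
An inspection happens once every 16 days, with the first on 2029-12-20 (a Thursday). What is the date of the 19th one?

2030-10-04

The 19th occurrence is 18 intervals after the first: 18 × 16 = 288 days after 2029-12-20.
December has 31 days — 11 days to the end of December leaves 277.
January has 31 days (246 left).
February has 28 days (218 left).
March has 31 days (187 left).
April has 30 days (157 left).
May has 31 days (126 left).
June has 30 days (96 left).
July has 31 days (65 left).
August has 31 days (34 left).
September has 30 days (4 left).
4 days into October → 2030-10-04.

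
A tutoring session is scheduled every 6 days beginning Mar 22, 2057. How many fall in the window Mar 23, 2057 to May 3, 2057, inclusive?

7

Occurrences land 6·i days after Mar 22, 2057 for i = 0, 1, 2, …
Mar 23, 2057 is 1 day after the start; 1 ÷ 6 = 0 remainder 1; since the remainder is 1, round up to i = 1. First occurrence in the window: #2 on Mar 28, 2057 (1×6 = 6 days in).
May 3, 2057 is 42 days after the start; 42 ÷ 6 = 7 remainder 0. Last occurrence in the window: #8 on May 3, 2057.
Occurrences #2 through #8: 7 in total.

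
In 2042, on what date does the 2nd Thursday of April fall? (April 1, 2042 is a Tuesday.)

April 2042 begins on a Tuesday, so the first Thursday is April 3 (2 days later).
The 2nd Thursday is 1 weeks later: 3 + 7 = 10.

10 April 2042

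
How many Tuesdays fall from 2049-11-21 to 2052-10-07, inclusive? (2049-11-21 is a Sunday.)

150

2049-11-21 is a Sunday; the first Tuesday on or after it is 2049-11-23 (2 days later).
From 2049-11-23 to 2052-10-07: 38 + 365 + 365 + 281 = 1049 days (rest of 2049, 2050, 2051, to 2052-10-07 in 2052).
1049 ÷ 7 = 149 full weeks with remainder 6, so 149 more Tuesdays after the first → 150.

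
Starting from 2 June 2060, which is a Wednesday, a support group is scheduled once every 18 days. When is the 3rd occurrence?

The 3rd occurrence is 2 intervals after the first: 2 × 18 = 36 days after 2 June 2060.
June has 30 days — 28 days to the end of June leaves 8.
8 days into July → 8 July 2060.

8 July 2060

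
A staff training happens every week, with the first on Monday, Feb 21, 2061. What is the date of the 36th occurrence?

Oct 24, 2061

The 36th occurrence is 35 intervals after the first: 35 × 7 = 245 days after Feb 21, 2061.
Feb has 28 days — 7 days to the end of Feb leaves 238.
Mar has 31 days (207 left).
Apr has 30 days (177 left).
May has 31 days (146 left).
Jun has 30 days (116 left).
Jul has 31 days (85 left).
Aug has 31 days (54 left).
Sep has 30 days (24 left).
24 days into Oct → Oct 24, 2061.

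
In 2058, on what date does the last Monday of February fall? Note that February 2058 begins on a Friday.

February 2058 begins on a Friday, so the first Monday is February 4 (3 days later).
February 2058 has 28 days. Adding weeks: 4, 11, 18, 25 — the last one ≤ 28 is the 25th.

2058-02-25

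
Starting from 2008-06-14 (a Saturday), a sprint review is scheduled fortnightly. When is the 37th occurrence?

The 37th occurrence is 36 intervals after the first: 36 × 14 = 504 days after 2008-06-14.
June has 30 days — 16 days to the end of June leaves 488.
From end of June to end of 2008 is 184 days (304 left).
January has 31 days (273 left).
February has 28 days (245 left).
March has 31 days (214 left).
April has 30 days (184 left).
May has 31 days (153 left).
June has 30 days (123 left).
July has 31 days (92 left).
August has 31 days (61 left).
September has 30 days (31 left).
31 days into October → 2009-10-31.

2009-10-31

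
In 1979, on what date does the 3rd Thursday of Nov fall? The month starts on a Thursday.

Nov 1979 begins on a Thursday, so the first Thursday is Nov 1.
The 3rd Thursday is 2 weeks later: 1 + 14 = 15.

Nov 15, 1979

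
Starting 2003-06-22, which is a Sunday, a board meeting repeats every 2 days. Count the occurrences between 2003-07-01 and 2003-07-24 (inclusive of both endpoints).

Occurrences land 2·i days after 2003-06-22 for i = 0, 1, 2, …
2003-07-01 is 9 days after the start; 9 ÷ 2 = 4 remainder 1; since the remainder is 1, round up to i = 5. First occurrence in the window: #6 on 2003-07-02 (5×2 = 10 days in).
2003-07-24 is 32 days after the start; 32 ÷ 2 = 16 remainder 0. Last occurrence in the window: #17 on 2003-07-24.
Occurrences #6 through #17: 12 in total.

12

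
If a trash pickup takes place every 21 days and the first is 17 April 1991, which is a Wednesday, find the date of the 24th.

The 24th occurrence is 23 intervals after the first: 23 × 21 = 483 days after 17 April 1991.
April has 30 days — 13 days to the end of April leaves 470.
From end of April to end of 1991 is 245 days (225 left).
January has 31 days (194 left).
February has 29 days (165 left).
March has 31 days (134 left).
April has 30 days (104 left).
May has 31 days (73 left).
June has 30 days (43 left).
July has 31 days (12 left).
12 days into August → 12 August 1992.

12 August 1992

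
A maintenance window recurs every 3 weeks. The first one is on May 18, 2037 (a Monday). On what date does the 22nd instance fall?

The 22nd occurrence is 21 intervals after the first: 21 × 21 = 441 days after May 18, 2037.
May has 31 days — 13 days to the end of May leaves 428.
From end of May to end of 2037 is 214 days (214 left).
January has 31 days (183 left).
February has 28 days (155 left).
March has 31 days (124 left).
April has 30 days (94 left).
May has 31 days (63 left).
June has 30 days (33 left).
July has 31 days (2 left).
2 days into August → August 2, 2038.

August 2, 2038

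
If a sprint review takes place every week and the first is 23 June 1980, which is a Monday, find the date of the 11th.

The 11th occurrence is 10 intervals after the first: 10 × 7 = 70 days after 23 June 1980.
June has 30 days — 7 days to the end of June leaves 63.
July has 31 days (32 left).
August has 31 days (1 left).
1 day into September → 1 September 1980.

1 September 1980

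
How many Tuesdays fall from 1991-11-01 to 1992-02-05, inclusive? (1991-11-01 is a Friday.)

1991-11-01 is a Friday; the first Tuesday on or after it is 1991-11-05 (4 days later).
From 1991-11-05 to 1992-02-05: 25 + 31 + 31 + 5 = 92 days (rest of November, December, January, February).
92 ÷ 7 = 13 full weeks with remainder 1, so 13 more Tuesdays after the first → 14.

14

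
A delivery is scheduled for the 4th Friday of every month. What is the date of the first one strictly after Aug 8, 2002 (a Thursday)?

Aug 2002 starts on a Thursday; its first Friday is the 2nd, so the 4th Friday is the 23rd — Aug 23, 2002.
Aug 23, 2002 is after Aug 8, 2002, so that is the next one.

Aug 23, 2002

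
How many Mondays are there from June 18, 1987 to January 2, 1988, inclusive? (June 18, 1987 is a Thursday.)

June 18, 1987 is a Thursday; the first Monday on or after it is June 22, 1987 (4 days later).
From June 22, 1987 to January 2, 1988: 8 + 31 + 31 + 30 + 31 + 30 + 31 + 2 = 194 days (rest of June, July, August, September, October, November, December, January).
194 ÷ 7 = 27 full weeks with remainder 5, so 27 more Mondays after the first → 28.

28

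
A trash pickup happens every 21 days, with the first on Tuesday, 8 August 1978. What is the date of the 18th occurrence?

The 18th occurrence is 17 intervals after the first: 17 × 21 = 357 days after 8 August 1978.
August has 31 days — 23 days to the end of August leaves 334.
September has 30 days (304 left).
October has 31 days (273 left).
November has 30 days (243 left).
December has 31 days (212 left).
January has 31 days (181 left).
February has 28 days (153 left).
March has 31 days (122 left).
April has 30 days (92 left).
May has 31 days (61 left).
June has 30 days (31 left).
31 days into July → 31 July 1979.

31 July 1979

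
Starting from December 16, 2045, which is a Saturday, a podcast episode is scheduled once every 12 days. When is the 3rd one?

The 3rd occurrence is 2 intervals after the first: 2 × 12 = 24 days after December 16, 2045.
December has 31 days — 15 days to the end of December leaves 9.
9 days into January → January 9, 2046.

January 9, 2046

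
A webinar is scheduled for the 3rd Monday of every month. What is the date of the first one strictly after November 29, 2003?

December 15, 2003

November 2003 starts on a Saturday; its first Monday is the 3rd, so the 3rd Monday is the 17th — November 17, 2003.
That is not after November 29, 2003, so look at December 2003.
December 2003 starts on a Monday; its first Monday is the 1st, so the 3rd Monday is the 15th — December 15, 2003.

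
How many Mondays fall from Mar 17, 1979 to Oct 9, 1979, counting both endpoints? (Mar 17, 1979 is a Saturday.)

30

Mar 17, 1979 is a Saturday; the first Monday on or after it is Mar 19, 1979 (2 days later).
From Mar 19, 1979 to Oct 9, 1979: 12 + 30 + 31 + 30 + 31 + 31 + 30 + 9 = 204 days (rest of Mar, Apr, May, Jun, Jul, Aug, Sep, Oct).
204 ÷ 7 = 29 full weeks with remainder 1, so 29 more Mondays after the first → 30.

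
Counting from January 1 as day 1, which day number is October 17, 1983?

290

Days in months before October: 31 + 28 + 31 + 30 + 31 + 30 + 31 + 31 + 30 = 273.
Plus 17 days into October → day 290.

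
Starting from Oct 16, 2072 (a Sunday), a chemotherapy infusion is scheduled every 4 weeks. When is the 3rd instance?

Dec 11, 2072

The 3rd occurrence is 2 intervals after the first: 2 × 28 = 56 days after Oct 16, 2072.
Oct has 31 days — 15 days to the end of Oct leaves 41.
Nov has 30 days (11 left).
11 days into Dec → Dec 11, 2072.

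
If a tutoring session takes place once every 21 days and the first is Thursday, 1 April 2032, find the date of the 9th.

The 9th occurrence is 8 intervals after the first: 8 × 21 = 168 days after 1 April 2032.
April has 30 days — 29 days to the end of April leaves 139.
May has 31 days (108 left).
June has 30 days (78 left).
July has 31 days (47 left).
August has 31 days (16 left).
16 days into September → 16 September 2032.

16 September 2032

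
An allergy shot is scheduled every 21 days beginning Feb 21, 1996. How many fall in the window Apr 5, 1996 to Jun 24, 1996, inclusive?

3

Occurrences land 21·i days after Feb 21, 1996 for i = 0, 1, 2, …
Apr 5, 1996 is 44 days after the start; 44 ÷ 21 = 2 remainder 2; since the remainder is 2, round up to i = 3. First occurrence in the window: #4 on Apr 24, 1996 (3×21 = 63 days in).
Jun 24, 1996 is 124 days after the start; 124 ÷ 21 = 5 remainder 19. Last occurrence in the window: #6 on Jun 5, 1996.
Occurrences #4 through #6: 3 in total.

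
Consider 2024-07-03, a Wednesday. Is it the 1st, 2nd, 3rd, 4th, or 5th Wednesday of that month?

Day 3 falls in week ⌈3/7⌉ of the month.
Days 1–7 hold the 1st Wednesday, 8–14 the 2nd, 15–21 the 3rd, 22–28 the 4th, 29–31 the 5th.
3 is in the range for the 1st.

1st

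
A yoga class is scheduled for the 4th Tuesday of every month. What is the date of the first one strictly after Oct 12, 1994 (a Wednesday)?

Oct 1994 starts on a Saturday; its first Tuesday is the 4th, so the 4th Tuesday is the 25th — Oct 25, 1994.
Oct 25, 1994 is after Oct 12, 1994, so that is the next one.

Oct 25, 1994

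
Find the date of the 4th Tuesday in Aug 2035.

Aug 28, 2035

The first Tuesday of Aug 2035 is Aug 7.
The 4th Tuesday is 3 weeks later: 7 + 21 = 28.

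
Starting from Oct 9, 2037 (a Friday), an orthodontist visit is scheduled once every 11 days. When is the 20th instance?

May 6, 2038

The 20th occurrence is 19 intervals after the first: 19 × 11 = 209 days after Oct 9, 2037.
Oct has 31 days — 22 days to the end of Oct leaves 187.
Nov has 30 days (157 left).
Dec has 31 days (126 left).
Jan has 31 days (95 left).
Feb has 28 days (67 left).
Mar has 31 days (36 left).
Apr has 30 days (6 left).
6 days into May → May 6, 2038.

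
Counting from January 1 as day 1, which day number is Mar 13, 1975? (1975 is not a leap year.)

Days in months before Mar: 31 + 28 = 59.
Plus 13 days into Mar → day 72.

72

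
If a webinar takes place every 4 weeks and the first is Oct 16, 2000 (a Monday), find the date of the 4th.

Jan 8, 2001

The 4th occurrence is 3 intervals after the first: 3 × 28 = 84 days after Oct 16, 2000.
Oct has 31 days — 15 days to the end of Oct leaves 69.
Nov has 30 days (39 left).
Dec has 31 days (8 left).
8 days into Jan → Jan 8, 2001.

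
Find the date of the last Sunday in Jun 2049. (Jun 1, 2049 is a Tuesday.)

Jun 2049 begins on a Tuesday, so the first Sunday is Jun 6 (5 days later).
Jun 2049 has 30 days. Adding weeks: 6, 13, 20, 27 — the last one ≤ 30 is the 27th.

Jun 27, 2049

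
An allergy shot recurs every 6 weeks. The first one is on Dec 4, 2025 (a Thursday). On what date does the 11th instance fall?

The 11th occurrence is 10 intervals after the first: 10 × 42 = 420 days after Dec 4, 2025.
Dec has 31 days — 27 days to the end of Dec leaves 393.
Jan has 31 days (362 left).
Feb has 28 days (334 left).
Mar has 31 days (303 left).
Apr has 30 days (273 left).
May has 31 days (242 left).
Jun has 30 days (212 left).
Jul has 31 days (181 left).
Aug has 31 days (150 left).
Sep has 30 days (120 left).
Oct has 31 days (89 left).
Nov has 30 days (59 left).
Dec has 31 days (28 left).
28 days into Jan → Jan 28, 2027.

Jan 28, 2027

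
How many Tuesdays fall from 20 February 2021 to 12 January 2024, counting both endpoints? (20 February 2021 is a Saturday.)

20 February 2021 is a Saturday; the first Tuesday on or after it is 23 February 2021 (3 days later).
From 23 February 2021 to 12 January 2024: 311 + 365 + 365 + 12 = 1053 days (rest of 2021, 2022, 2023, to 12 January 2024 in 2024).
1053 ÷ 7 = 150 full weeks with remainder 3, so 150 more Tuesdays after the first → 151.

151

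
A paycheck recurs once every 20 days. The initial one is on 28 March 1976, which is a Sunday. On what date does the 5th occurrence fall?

16 June 1976

The 5th occurrence is 4 intervals after the first: 4 × 20 = 80 days after 28 March 1976.
March has 31 days — 3 days to the end of March leaves 77.
April has 30 days (47 left).
May has 31 days (16 left).
16 days into June → 16 June 1976.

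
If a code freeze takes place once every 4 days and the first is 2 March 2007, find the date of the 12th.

15 April 2007

The 12th occurrence is 11 intervals after the first: 11 × 4 = 44 days after 2 March 2007.
March has 31 days — 29 days to the end of March leaves 15.
15 days into April → 15 April 2007.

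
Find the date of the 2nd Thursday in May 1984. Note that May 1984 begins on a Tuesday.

May 10, 1984

May 1984 begins on a Tuesday, so the first Thursday is May 3 (2 days later).
The 2nd Thursday is 1 weeks later: 3 + 7 = 10.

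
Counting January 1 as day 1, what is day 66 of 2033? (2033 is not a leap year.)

January has 31 days (66 − 31 = 35 remain).
February has 28 days (35 − 28 = 7 remain).
7 into March → March 7.

2033-03-07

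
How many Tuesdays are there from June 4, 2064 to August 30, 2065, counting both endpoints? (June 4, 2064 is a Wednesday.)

64

June 4, 2064 is a Wednesday; the first Tuesday on or after it is June 10, 2064 (6 days later).
From June 10, 2064 to August 30, 2065: 204 + 242 = 446 days (rest of 2064, to August 30, 2065 in 2065).
446 ÷ 7 = 63 full weeks with remainder 5, so 63 more Tuesdays after the first → 64.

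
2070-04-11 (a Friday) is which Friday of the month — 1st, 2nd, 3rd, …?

2nd

Day 11 falls in week ⌈11/7⌉ of the month.
Days 1–7 hold the 1st Friday, 8–14 the 2nd, 15–21 the 3rd, 22–28 the 4th, 29–31 the 5th.
11 is in the range for the 2nd.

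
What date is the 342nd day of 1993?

8 December 1993

January has 31 days (342 − 31 = 311 remain).
February has 28 days (311 − 28 = 283 remain).
March has 31 days (283 − 31 = 252 remain).
April has 30 days (252 − 30 = 222 remain).
May has 31 days (222 − 31 = 191 remain).
June has 30 days (191 − 30 = 161 remain).
July has 31 days (161 − 31 = 130 remain).
August has 31 days (130 − 31 = 99 remain).
September has 30 days (99 − 30 = 69 remain).
October has 31 days (69 − 31 = 38 remain).
November has 30 days (38 − 30 = 8 remain).
8 into December → December 8.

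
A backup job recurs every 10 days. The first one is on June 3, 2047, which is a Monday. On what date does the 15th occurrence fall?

The 15th occurrence is 14 intervals after the first: 14 × 10 = 140 days after June 3, 2047.
June has 30 days — 27 days to the end of June leaves 113.
July has 31 days (82 left).
August has 31 days (51 left).
September has 30 days (21 left).
21 days into October → October 21, 2047.

October 21, 2047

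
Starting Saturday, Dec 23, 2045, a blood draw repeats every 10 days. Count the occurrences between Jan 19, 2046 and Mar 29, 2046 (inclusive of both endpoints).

7

Occurrences land 10·i days after Dec 23, 2045 for i = 0, 1, 2, …
Jan 19, 2046 is 27 days after the start; 27 ÷ 10 = 2 remainder 7; since the remainder is 7, round up to i = 3. First occurrence in the window: #4 on Jan 22, 2046 (3×10 = 30 days in).
Mar 29, 2046 is 96 days after the start; 96 ÷ 10 = 9 remainder 6. Last occurrence in the window: #10 on Mar 23, 2046.
Occurrences #4 through #10: 7 in total.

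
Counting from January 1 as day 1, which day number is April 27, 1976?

Days in months before April: 31 + 29 + 31 = 91.
Plus 27 days into April → day 118.

118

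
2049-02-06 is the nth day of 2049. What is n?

37

Days in months before February: 31 = 31.
Plus 6 days into February → day 37.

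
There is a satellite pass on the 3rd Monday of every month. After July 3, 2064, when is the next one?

July 2064 starts on a Tuesday; its first Monday is the 7th, so the 3rd Monday is the 21st — July 21, 2064.
July 21, 2064 is after July 3, 2064, so that is the next one.

July 21, 2064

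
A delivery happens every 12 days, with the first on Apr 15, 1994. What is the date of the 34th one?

The 34th occurrence is 33 intervals after the first: 33 × 12 = 396 days after Apr 15, 1994.
Apr has 30 days — 15 days to the end of Apr leaves 381.
May has 31 days (350 left).
Jun has 30 days (320 left).
Jul has 31 days (289 left).
Aug has 31 days (258 left).
Sep has 30 days (228 left).
Oct has 31 days (197 left).
Nov has 30 days (167 left).
Dec has 31 days (136 left).
Jan has 31 days (105 left).
Feb has 28 days (77 left).
Mar has 31 days (46 left).
Apr has 30 days (16 left).
16 days into May → May 16, 1995.

May 16, 1995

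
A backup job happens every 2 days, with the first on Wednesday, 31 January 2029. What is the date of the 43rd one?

25 April 2029

The 43rd occurrence is 42 intervals after the first: 42 × 2 = 84 days after 31 January 2029.
January has 31 days — 0 days to the end of January leaves 84.
February has 28 days (56 left).
March has 31 days (25 left).
25 days into April → 25 April 2029.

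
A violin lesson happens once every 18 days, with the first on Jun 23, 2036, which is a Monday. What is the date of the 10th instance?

The 10th occurrence is 9 intervals after the first: 9 × 18 = 162 days after Jun 23, 2036.
Jun has 30 days — 7 days to the end of Jun leaves 155.
Jul has 31 days (124 left).
Aug has 31 days (93 left).
Sep has 30 days (63 left).
Oct has 31 days (32 left).
Nov has 30 days (2 left).
2 days into Dec → Dec 2, 2036.

Dec 2, 2036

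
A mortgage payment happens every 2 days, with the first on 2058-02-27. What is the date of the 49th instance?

2058-06-03

The 49th occurrence is 48 intervals after the first: 48 × 2 = 96 days after 2058-02-27.
February has 28 days — 1 day to the end of February leaves 95.
March has 31 days (64 left).
April has 30 days (34 left).
May has 31 days (3 left).
3 days into June → 2058-06-03.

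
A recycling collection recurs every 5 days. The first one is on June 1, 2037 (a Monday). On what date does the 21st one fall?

September 9, 2037

The 21st occurrence is 20 intervals after the first: 20 × 5 = 100 days after June 1, 2037.
June has 30 days — 29 days to the end of June leaves 71.
July has 31 days (40 left).
August has 31 days (9 left).
9 days into September → September 9, 2037.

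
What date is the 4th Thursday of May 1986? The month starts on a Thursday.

May 1986 begins on a Thursday, so the first Thursday is May 1.
The 4th Thursday is 3 weeks later: 1 + 21 = 22.

1986-05-22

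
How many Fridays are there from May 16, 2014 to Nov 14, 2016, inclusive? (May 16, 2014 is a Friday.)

131

May 16, 2014 is a Friday; the first Friday on or after it is May 16, 2014.
From May 16, 2014 to Nov 14, 2016: 229 + 365 + 319 = 913 days (rest of 2014, 2015, to Nov 14, 2016 in 2016).
913 ÷ 7 = 130 full weeks with remainder 3, so 130 more Fridays after the first → 131.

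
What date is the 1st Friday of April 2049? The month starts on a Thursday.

April 2049 begins on a Thursday, so the first Friday is April 2 (1 day later).

2 April 2049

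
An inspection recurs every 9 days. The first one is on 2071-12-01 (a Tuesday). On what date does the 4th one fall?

The 4th occurrence is 3 intervals after the first: 3 × 9 = 27 days after 2071-12-01.
27 days later is 2071-12-28.

2071-12-28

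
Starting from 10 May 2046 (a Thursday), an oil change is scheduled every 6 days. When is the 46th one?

4 February 2047

The 46th occurrence is 45 intervals after the first: 45 × 6 = 270 days after 10 May 2046.
May has 31 days — 21 days to the end of May leaves 249.
June has 30 days (219 left).
July has 31 days (188 left).
August has 31 days (157 left).
September has 30 days (127 left).
October has 31 days (96 left).
November has 30 days (66 left).
December has 31 days (35 left).
January has 31 days (4 left).
4 days into February → 4 February 2047.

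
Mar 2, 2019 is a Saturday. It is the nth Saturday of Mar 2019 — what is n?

Day 2 falls in week ⌈2/7⌉ of the month.
Days 1–7 hold the 1st Saturday, 8–14 the 2nd, 15–21 the 3rd, 22–28 the 4th, 29–31 the 5th.
2 is in the range for the 1st.

1st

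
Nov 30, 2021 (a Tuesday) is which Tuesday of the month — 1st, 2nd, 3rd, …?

Day 30 falls in week ⌈30/7⌉ of the month.
Days 1–7 hold the 1st Tuesday, 8–14 the 2nd, 15–21 the 3rd, 22–28 the 4th, 29–31 the 5th.
30 is in the range for the 5th.

5th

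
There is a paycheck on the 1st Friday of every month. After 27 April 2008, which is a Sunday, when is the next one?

2 May 2008

April 2008 starts on a Tuesday, so its 1st Friday is 4 April 2008 (3 days in).
That is not after 27 April 2008, so look at May 2008.
May 2008 starts on a Thursday, so its 1st Friday is 2 May 2008 (1 day in).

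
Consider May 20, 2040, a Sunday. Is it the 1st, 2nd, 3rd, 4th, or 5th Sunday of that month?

Day 20 falls in week ⌈20/7⌉ of the month.
Days 1–7 hold the 1st Sunday, 8–14 the 2nd, 15–21 the 3rd, 22–28 the 4th, 29–31 the 5th.
20 is in the range for the 3rd.

3rd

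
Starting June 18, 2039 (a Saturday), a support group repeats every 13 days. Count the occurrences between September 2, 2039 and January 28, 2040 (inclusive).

12

Occurrences land 13·i days after June 18, 2039 for i = 0, 1, 2, …
September 2, 2039 is 76 days after the start; 76 ÷ 13 = 5 remainder 11; since the remainder is 11, round up to i = 6. First occurrence in the window: #7 on September 4, 2039 (6×13 = 78 days in).
January 28, 2040 is 224 days after the start; 224 ÷ 13 = 17 remainder 3. Last occurrence in the window: #18 on January 25, 2040.
Occurrences #7 through #18: 12 in total.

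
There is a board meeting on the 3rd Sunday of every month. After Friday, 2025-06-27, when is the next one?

2025-07-20

June 2025 starts on a Sunday; its first Sunday is the 1st, so the 3rd Sunday is the 15th — 2025-06-15.
That is not after 2025-06-27, so look at July 2025.
July 2025 starts on a Tuesday; its first Sunday is the 6th, so the 3rd Sunday is the 20th — 2025-07-20.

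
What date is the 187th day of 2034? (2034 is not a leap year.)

2034-07-06

January has 31 days (187 − 31 = 156 remain).
February has 28 days (156 − 28 = 128 remain).
March has 31 days (128 − 31 = 97 remain).
April has 30 days (97 − 30 = 67 remain).
May has 31 days (67 − 31 = 36 remain).
June has 30 days (36 − 30 = 6 remain).
6 into July → July 6.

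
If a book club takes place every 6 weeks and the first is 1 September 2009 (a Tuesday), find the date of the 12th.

7 December 2010

The 12th occurrence is 11 intervals after the first: 11 × 42 = 462 days after 1 September 2009.
September has 30 days — 29 days to the end of September leaves 433.
From end of September to end of 2009 is 92 days (341 left).
January has 31 days (310 left).
February has 28 days (282 left).
March has 31 days (251 left).
April has 30 days (221 left).
May has 31 days (190 left).
June has 30 days (160 left).
July has 31 days (129 left).
August has 31 days (98 left).
September has 30 days (68 left).
October has 31 days (37 left).
November has 30 days (7 left).
7 days into December → 7 December 2010.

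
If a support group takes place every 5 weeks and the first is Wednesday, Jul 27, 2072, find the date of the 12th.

Aug 16, 2073

The 12th occurrence is 11 intervals after the first: 11 × 35 = 385 days after Jul 27, 2072.
Jul has 31 days — 4 days to the end of Jul leaves 381.
Aug has 31 days (350 left).
Sep has 30 days (320 left).
Oct has 31 days (289 left).
Nov has 30 days (259 left).
Dec has 31 days (228 left).
Jan has 31 days (197 left).
Feb has 28 days (169 left).
Mar has 31 days (138 left).
Apr has 30 days (108 left).
May has 31 days (77 left).
Jun has 30 days (47 left).
Jul has 31 days (16 left).
16 days into Aug → Aug 16, 2073.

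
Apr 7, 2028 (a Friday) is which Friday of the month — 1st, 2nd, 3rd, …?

1st

Day 7 falls in week ⌈7/7⌉ of the month.
Days 1–7 hold the 1st Friday, 8–14 the 2nd, 15–21 the 3rd, 22–28 the 4th, 29–31 the 5th.
7 is in the range for the 1st.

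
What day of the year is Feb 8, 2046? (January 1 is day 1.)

Days in months before Feb: 31 = 31.
Plus 8 days into Feb → day 39.

39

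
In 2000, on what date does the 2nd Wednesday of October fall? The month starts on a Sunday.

October 2000 begins on a Sunday, so the first Wednesday is October 4 (3 days later).
The 2nd Wednesday is 1 weeks later: 4 + 7 = 11.

October 11, 2000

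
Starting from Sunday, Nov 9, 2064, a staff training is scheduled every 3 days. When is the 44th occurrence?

The 44th occurrence is 43 intervals after the first: 43 × 3 = 129 days after Nov 9, 2064.
Nov has 30 days — 21 days to the end of Nov leaves 108.
Dec has 31 days (77 left).
Jan has 31 days (46 left).
Feb has 28 days (18 left).
18 days into Mar → Mar 18, 2065.

Mar 18, 2065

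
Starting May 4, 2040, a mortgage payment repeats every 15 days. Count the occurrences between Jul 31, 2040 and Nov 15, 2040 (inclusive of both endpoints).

8

Occurrences land 15·i days after May 4, 2040 for i = 0, 1, 2, …
Jul 31, 2040 is 88 days after the start; 88 ÷ 15 = 5 remainder 13; since the remainder is 13, round up to i = 6. First occurrence in the window: #7 on Aug 2, 2040 (6×15 = 90 days in).
Nov 15, 2040 is 195 days after the start; 195 ÷ 15 = 13 remainder 0. Last occurrence in the window: #14 on Nov 15, 2040.
Occurrences #7 through #14: 8 in total.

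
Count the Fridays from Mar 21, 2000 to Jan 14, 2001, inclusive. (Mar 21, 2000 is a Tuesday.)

43

Mar 21, 2000 is a Tuesday; the first Friday on or after it is Mar 24, 2000 (3 days later).
From Mar 24, 2000 to Jan 14, 2001: 7 + 30 + 31 + 30 + 31 + 31 + 30 + 31 + 30 + 31 + 14 = 296 days (rest of Mar, Apr, May, Jun, Jul, Aug, Sep, Oct, Nov, Dec, Jan).
296 ÷ 7 = 42 full weeks with remainder 2, so 42 more Fridays after the first → 43.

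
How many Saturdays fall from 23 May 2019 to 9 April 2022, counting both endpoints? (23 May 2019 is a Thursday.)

151

23 May 2019 is a Thursday; the first Saturday on or after it is 25 May 2019 (2 days later).
From 25 May 2019 to 9 April 2022: 220 + 366 + 365 + 99 = 1050 days (rest of 2019, 2020, 2021, to 9 April 2022 in 2022).
1050 ÷ 7 = 150 full weeks with remainder 0, so 150 more Saturdays after the first → 151.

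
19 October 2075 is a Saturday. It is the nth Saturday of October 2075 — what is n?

3rd

Day 19 falls in week ⌈19/7⌉ of the month.
Days 1–7 hold the 1st Saturday, 8–14 the 2nd, 15–21 the 3rd, 22–28 the 4th, 29–31 the 5th.
19 is in the range for the 3rd.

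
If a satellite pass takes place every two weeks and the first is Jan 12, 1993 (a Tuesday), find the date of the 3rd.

Feb 9, 1993

The 3rd occurrence is 2 intervals after the first: 2 × 14 = 28 days after Jan 12, 1993.
Jan has 31 days — 19 days to the end of Jan leaves 9.
9 days into Feb → Feb 9, 1993.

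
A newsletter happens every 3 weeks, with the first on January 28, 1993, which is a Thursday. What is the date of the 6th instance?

May 13, 1993

The 6th occurrence is 5 intervals after the first: 5 × 21 = 105 days after January 28, 1993.
January has 31 days — 3 days to the end of January leaves 102.
February has 28 days (74 left).
March has 31 days (43 left).
April has 30 days (13 left).
13 days into May → May 13, 1993.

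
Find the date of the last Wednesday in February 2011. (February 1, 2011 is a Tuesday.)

February 2011 begins on a Tuesday, so the first Wednesday is February 2 (1 day later).
February 2011 has 28 days. Adding weeks: 2, 9, 16, 23 — the last one ≤ 28 is the 23rd.

February 23, 2011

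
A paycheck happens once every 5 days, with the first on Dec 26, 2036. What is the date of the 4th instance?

Jan 10, 2037

The 4th occurrence is 3 intervals after the first: 3 × 5 = 15 days after Dec 26, 2036.
Dec has 31 days — 5 days to the end of Dec leaves 10.
10 days into Jan → Jan 10, 2037.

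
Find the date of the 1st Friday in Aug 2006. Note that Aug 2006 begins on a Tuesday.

Aug 2006 begins on a Tuesday, so the first Friday is Aug 4 (3 days later).

Aug 4, 2006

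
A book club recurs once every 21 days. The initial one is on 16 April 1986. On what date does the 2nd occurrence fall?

The 2nd occurrence is 1 interval after the first: 1 × 21 = 21 days after 16 April 1986.
April has 30 days — 14 days to the end of April leaves 7.
7 days into May → 7 May 1986.

7 May 1986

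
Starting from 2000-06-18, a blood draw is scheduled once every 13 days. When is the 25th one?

The 25th occurrence is 24 intervals after the first: 24 × 13 = 312 days after 2000-06-18.
June has 30 days — 12 days to the end of June leaves 300.
July has 31 days (269 left).
August has 31 days (238 left).
September has 30 days (208 left).
October has 31 days (177 left).
November has 30 days (147 left).
December has 31 days (116 left).
January has 31 days (85 left).
February has 28 days (57 left).
March has 31 days (26 left).
26 days into April → 2001-04-26.

2001-04-26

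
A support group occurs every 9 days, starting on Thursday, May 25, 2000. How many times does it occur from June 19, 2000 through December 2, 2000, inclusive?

Occurrences land 9·i days after May 25, 2000 for i = 0, 1, 2, …
June 19, 2000 is 25 days after the start; 25 ÷ 9 = 2 remainder 7; since the remainder is 7, round up to i = 3. First occurrence in the window: #4 on June 21, 2000 (3×9 = 27 days in).
December 2, 2000 is 191 days after the start; 191 ÷ 9 = 21 remainder 2. Last occurrence in the window: #22 on November 30, 2000.
Occurrences #4 through #22: 19 in total.

19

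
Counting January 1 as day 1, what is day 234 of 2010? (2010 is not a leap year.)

January has 31 days (234 − 31 = 203 remain).
February has 28 days (203 − 28 = 175 remain).
March has 31 days (175 − 31 = 144 remain).
April has 30 days (144 − 30 = 114 remain).
May has 31 days (114 − 31 = 83 remain).
June has 30 days (83 − 30 = 53 remain).
July has 31 days (53 − 31 = 22 remain).
22 into August → August 22.

August 22, 2010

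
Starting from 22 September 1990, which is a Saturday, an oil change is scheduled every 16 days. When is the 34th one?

The 34th occurrence is 33 intervals after the first: 33 × 16 = 528 days after 22 September 1990.
September has 30 days — 8 days to the end of September leaves 520.
From end of September to end of 1990 is 92 days (428 left).
1991 has 365 days (63 left).
January has 31 days (32 left).
February has 29 days (3 left).
3 days into March → 3 March 1992.

3 March 1992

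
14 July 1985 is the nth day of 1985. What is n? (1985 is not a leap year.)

Days in months before July: 31 + 28 + 31 + 30 + 31 + 30 = 181.
Plus 14 days into July → day 195.

195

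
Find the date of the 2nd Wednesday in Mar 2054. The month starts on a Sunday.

Mar 2054 begins on a Sunday, so the first Wednesday is Mar 4 (3 days later).
The 2nd Wednesday is 1 weeks later: 4 + 7 = 11.

Mar 11, 2054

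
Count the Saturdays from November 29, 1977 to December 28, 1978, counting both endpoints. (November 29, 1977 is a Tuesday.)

56

November 29, 1977 is a Tuesday; the first Saturday on or after it is December 3, 1977 (4 days later).
From December 3, 1977 to December 28, 1978: 28 + 362 = 390 days (rest of 1977, to December 28, 1978 in 1978).
390 ÷ 7 = 55 full weeks with remainder 5, so 55 more Saturdays after the first → 56.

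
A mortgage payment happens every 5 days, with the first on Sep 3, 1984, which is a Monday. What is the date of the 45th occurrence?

Apr 11, 1985

The 45th occurrence is 44 intervals after the first: 44 × 5 = 220 days after Sep 3, 1984.
Sep has 30 days — 27 days to the end of Sep leaves 193.
Oct has 31 days (162 left).
Nov has 30 days (132 left).
Dec has 31 days (101 left).
Jan has 31 days (70 left).
Feb has 28 days (42 left).
Mar has 31 days (11 left).
11 days into Apr → Apr 11, 1985.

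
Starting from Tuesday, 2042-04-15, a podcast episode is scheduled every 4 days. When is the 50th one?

2042-10-28

The 50th occurrence is 49 intervals after the first: 49 × 4 = 196 days after 2042-04-15.
April has 30 days — 15 days to the end of April leaves 181.
May has 31 days (150 left).
June has 30 days (120 left).
July has 31 days (89 left).
August has 31 days (58 left).
September has 30 days (28 left).
28 days into October → 2042-10-28.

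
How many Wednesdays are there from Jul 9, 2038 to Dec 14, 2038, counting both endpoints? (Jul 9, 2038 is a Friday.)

Jul 9, 2038 is a Friday; the first Wednesday on or after it is Jul 14, 2038 (5 days later).
From Jul 14, 2038 to Dec 14, 2038: 17 + 31 + 30 + 31 + 30 + 14 = 153 days (rest of Jul, Aug, Sep, Oct, Nov, Dec).
153 ÷ 7 = 21 full weeks with remainder 6, so 21 more Wednesdays after the first → 22.

22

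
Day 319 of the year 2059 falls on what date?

Jan has 31 days (319 − 31 = 288 remain).
Feb has 28 days (288 − 28 = 260 remain).
Mar has 31 days (260 − 31 = 229 remain).
Apr has 30 days (229 − 30 = 199 remain).
May has 31 days (199 − 31 = 168 remain).
Jun has 30 days (168 − 30 = 138 remain).
Jul has 31 days (138 − 31 = 107 remain).
Aug has 31 days (107 − 31 = 76 remain).
Sep has 30 days (76 − 30 = 46 remain).
Oct has 31 days (46 − 31 = 15 remain).
15 into Nov → Nov 15.

Nov 15, 2059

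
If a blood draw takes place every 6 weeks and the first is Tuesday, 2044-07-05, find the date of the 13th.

2045-11-21

The 13th occurrence is 12 intervals after the first: 12 × 42 = 504 days after 2044-07-05.
July has 31 days — 26 days to the end of July leaves 478.
From end of July to end of 2044 is 153 days (325 left).
January has 31 days (294 left).
February has 28 days (266 left).
March has 31 days (235 left).
April has 30 days (205 left).
May has 31 days (174 left).
June has 30 days (144 left).
July has 31 days (113 left).
August has 31 days (82 left).
September has 30 days (52 left).
October has 31 days (21 left).
21 days into November → 2045-11-21.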